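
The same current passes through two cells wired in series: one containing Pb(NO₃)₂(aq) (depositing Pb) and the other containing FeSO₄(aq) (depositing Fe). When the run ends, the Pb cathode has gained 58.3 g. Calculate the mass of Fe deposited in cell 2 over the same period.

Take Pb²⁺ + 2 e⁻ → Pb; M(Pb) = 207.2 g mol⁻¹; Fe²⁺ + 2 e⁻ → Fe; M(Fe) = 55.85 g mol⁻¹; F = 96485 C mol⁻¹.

n(Pb) = 58.3 / 207.2 = 0.2814 mol.
Since Pb²⁺ + 2 e⁻ → Pb, n(e⁻) passed = 2 × 0.2814 = 0.5627 mol.
Cells in series carry the same charge, so the same 0.5627 mol of electrons passes through cell 2.
Fe²⁺ + 2 e⁻ → Fe, so n(Fe) = 0.5627 / 2 = 0.2814 mol.
m(Fe) = 0.2814 × 55.85 = 15.7 g.

15.7 g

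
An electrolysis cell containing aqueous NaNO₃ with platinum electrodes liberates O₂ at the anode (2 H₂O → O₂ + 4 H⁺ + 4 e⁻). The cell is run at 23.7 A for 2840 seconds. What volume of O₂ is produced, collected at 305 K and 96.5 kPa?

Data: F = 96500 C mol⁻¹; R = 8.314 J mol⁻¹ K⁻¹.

Q = I·t = 23.70 A × 2840.0 s = 67310 C.
n(e⁻) = Q/F = 67310 / 96500 = 0.6975 mol.
4 electrons are transferred per O₂ molecule, so n(O₂) = 0.6975 / 4 = 0.1744 mol.
V = nRT/P = (0.1744 × 8.314 × 305) / (96.5 × 10³ Pa) = 0.00458 m³ = 4.58 L.

4.58 L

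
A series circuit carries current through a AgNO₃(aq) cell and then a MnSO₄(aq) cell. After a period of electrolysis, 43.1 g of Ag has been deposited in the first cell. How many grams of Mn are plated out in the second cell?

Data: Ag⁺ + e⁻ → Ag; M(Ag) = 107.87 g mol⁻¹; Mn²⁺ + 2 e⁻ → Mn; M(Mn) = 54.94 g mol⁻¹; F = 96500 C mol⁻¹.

n(Ag) = 43.1 / 107.87 = 0.3996 mol.
Since Ag⁺ + e⁻ → Ag, n(e⁻) passed = 1 × 0.3996 = 0.3996 mol.
Cells in series carry the same charge, so the same 0.3996 mol of electrons passes through cell 2.
Mn²⁺ + 2 e⁻ → Mn, so n(Mn) = 0.3996 / 2 = 0.1998 mol.
m(Mn) = 0.1998 × 54.94 = 11.0 g.

11.0 g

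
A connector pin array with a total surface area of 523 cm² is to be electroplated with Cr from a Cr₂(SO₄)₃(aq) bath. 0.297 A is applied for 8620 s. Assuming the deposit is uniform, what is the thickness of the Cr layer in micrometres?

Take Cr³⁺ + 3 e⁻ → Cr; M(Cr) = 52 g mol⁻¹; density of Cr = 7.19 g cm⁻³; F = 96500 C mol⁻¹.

1.22 μm

Q = I·t = 0.2970 × 8620.0 = 2560 C; n(e⁻) = 0.02653 mol.
n(Cr) = n(e⁻)/3 = 0.008843 mol, so m = 0.008843 × 52 = 0.4599 g.
Volume = m/ρ = 0.4599 / 7.19 = 0.06396 cm³.
Thickness = V/A = 0.06396 / 523 = 1.22 × 10⁻⁴ cm = 1.22 μm.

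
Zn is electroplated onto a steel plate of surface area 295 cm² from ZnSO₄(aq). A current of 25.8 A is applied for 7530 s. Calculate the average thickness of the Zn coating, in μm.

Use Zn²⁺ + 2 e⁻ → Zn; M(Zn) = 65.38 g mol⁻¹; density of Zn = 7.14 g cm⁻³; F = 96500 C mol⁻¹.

Q = I·t = 25.80 × 7530.0 = 194300 C; n(e⁻) = 2.013 mol.
n(Zn) = n(e⁻)/2 = 1.007 mol, so m = 1.007 × 65.38 = 65.81 g.
Volume = m/ρ = 65.81 / 7.14 = 9.217 cm³.
Thickness = V/A = 9.217 / 295 = 0.0312 cm = 312 μm.

312 μm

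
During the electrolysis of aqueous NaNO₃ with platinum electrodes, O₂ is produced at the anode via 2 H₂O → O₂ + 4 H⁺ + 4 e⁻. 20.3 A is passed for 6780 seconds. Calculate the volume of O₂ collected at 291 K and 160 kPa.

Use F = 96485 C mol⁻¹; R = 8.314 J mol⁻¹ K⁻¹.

Q = I·t = 20.30 A × 6780.0 s = 137600 C.
n(e⁻) = Q/F = 137600 / 96485 = 1.426 mol.
4 electrons are transferred per O₂ molecule, so n(O₂) = 1.426 / 4 = 0.3566 mol.
V = nRT/P = (0.3566 × 8.314 × 291) / (160 × 10³ Pa) = 0.00539 m³ = 5.39 L.

5.39 L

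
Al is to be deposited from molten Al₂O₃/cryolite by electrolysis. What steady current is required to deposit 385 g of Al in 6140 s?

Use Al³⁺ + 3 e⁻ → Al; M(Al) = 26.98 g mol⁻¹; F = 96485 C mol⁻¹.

673 A

n(Al) = 385 / 26.98 = 14.27 mol.
n(e⁻) = 3 × 14.27 = 42.81 mol.
Q = n(e⁻)·F = 42.81 × 96485 = 4130000 C.
I = Q/t = 4130000 / 6140.0 s = 673 A.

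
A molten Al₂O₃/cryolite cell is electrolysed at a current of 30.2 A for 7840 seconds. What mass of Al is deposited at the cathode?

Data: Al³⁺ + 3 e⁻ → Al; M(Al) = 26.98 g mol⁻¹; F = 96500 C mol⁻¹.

22.1 g

Q = I·t = 30.20 A × 7840.0 s = 236800 C.
n(e⁻) = Q/F = 236800 / 96500 = 2.454 mol.
Al³⁺ + 3 e⁻ → Al, so n(Al) = n(e⁻)/3 = 0.8179 mol.
m = n·M = 0.8179 × 26.98 = 22.1 g.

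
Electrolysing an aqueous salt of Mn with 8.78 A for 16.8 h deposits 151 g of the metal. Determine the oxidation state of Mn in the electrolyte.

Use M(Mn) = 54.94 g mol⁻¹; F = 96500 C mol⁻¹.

+2

Q = I·t = 8.780 A × 60480 s = 531000 C, so n(e⁻) = 531000/96500 = 5.503 mol.
n(Mn) deposited = 151 / 54.94 = 2.748 mol.
Electrons per atom = n(e⁻)/n(Mn) = 5.503 / 2.748 = 2.00 ≈ 2, so the ion is Mn²⁺.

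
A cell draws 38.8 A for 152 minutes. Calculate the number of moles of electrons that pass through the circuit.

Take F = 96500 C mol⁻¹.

3.67 mol

Q = I·t = 38.80 A × 9120.0 s = 353900 C.
n(e⁻) = Q/F = 353900 / 96500 = 3.67 mol.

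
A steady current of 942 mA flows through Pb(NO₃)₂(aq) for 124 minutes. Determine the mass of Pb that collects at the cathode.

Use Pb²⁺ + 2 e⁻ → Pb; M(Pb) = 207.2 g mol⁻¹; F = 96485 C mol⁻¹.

7.53 g

Q = I·t = 0.9420 A × 7440.0 s = 7008 C.
n(e⁻) = Q/F = 7008 / 96485 = 0.07264 mol.
Pb²⁺ + 2 e⁻ → Pb, so n(Pb) = n(e⁻)/2 = 0.03632 mol.
m = n·M = 0.03632 × 207.2 = 7.53 g.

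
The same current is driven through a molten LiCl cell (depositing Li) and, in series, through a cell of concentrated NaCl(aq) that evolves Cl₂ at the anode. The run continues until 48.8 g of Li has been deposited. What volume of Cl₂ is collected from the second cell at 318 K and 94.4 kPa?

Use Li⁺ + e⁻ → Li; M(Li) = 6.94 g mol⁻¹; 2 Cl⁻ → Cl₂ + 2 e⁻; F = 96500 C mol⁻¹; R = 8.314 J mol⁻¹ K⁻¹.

n(Li) = 48.8 / 6.94 = 7.032 mol, so n(e⁻) = 1 × 7.032 = 7.032 mol.
The cells are in series, so the same 7.032 mol of electrons passes through the second cell.
2 Cl⁻ → Cl₂ + 2 e⁻ — 2 mol e⁻ per mol Cl₂, so n(Cl₂) = 7.032/2 = 3.516 mol.
V = nRT/P = (3.516 × 8.314 × 318) / (94.4 × 10³) = 0.0985 m³ = 98.5 L.

98.5 L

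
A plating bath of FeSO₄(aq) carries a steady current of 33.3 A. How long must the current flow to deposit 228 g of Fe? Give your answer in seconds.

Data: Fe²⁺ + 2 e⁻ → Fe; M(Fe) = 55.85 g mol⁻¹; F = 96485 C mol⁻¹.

n(Fe) = m/M = 228 / 55.85 = 4.082 mol.
Each Fe atom requires 2 electrons, so n(e⁻) = 2 × 4.082 = 8.165 mol.
Q = n(e⁻)·F = 8.165 × 96485 = 787800 C.
t = Q/I = 787800 / 33.30 A = 23660 s.

23700 s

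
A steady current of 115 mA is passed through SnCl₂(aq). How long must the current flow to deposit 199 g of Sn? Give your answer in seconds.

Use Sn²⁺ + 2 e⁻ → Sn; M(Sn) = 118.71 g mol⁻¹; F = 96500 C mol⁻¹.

2.81 × 10⁶ s

n(Sn) = m/M = 199 / 118.71 = 1.676 mol.
Each Sn atom requires 2 electrons, so n(e⁻) = 2 × 1.676 = 3.353 mol.
Q = n(e⁻)·F = 3.353 × 96500 = 323500 C.
t = Q/I = 323500 / 0.1150 A = 2813000 s.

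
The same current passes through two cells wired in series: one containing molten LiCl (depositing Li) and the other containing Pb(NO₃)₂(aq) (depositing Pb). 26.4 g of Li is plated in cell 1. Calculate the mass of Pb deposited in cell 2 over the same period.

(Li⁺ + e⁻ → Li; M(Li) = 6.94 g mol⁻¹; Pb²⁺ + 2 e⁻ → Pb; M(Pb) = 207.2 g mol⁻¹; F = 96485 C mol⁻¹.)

394 g

n(Li) = 26.4 / 6.94 = 3.804 mol.
Since Li⁺ + e⁻ → Li, n(e⁻) passed = 1 × 3.804 = 3.804 mol.
Cells in series carry the same charge, so the same 3.804 mol of electrons passes through cell 2.
Pb²⁺ + 2 e⁻ → Pb, so n(Pb) = 3.804 / 2 = 1.902 mol.
m(Pb) = 1.902 × 207.2 = 394 g.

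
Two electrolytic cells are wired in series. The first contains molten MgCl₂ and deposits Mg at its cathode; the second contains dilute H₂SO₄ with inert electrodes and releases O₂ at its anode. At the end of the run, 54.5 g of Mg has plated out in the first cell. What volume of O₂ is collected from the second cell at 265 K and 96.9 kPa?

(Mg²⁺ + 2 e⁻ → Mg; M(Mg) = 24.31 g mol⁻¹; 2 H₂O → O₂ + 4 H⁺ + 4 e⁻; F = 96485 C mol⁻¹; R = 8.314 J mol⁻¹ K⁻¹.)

n(Mg) = 54.5 / 24.31 = 2.242 mol, so n(e⁻) = 2 × 2.242 = 4.484 mol.
The cells are in series, so the same 4.484 mol of electrons passes through the second cell.
2 H₂O → O₂ + 4 H⁺ + 4 e⁻ — 4 mol e⁻ per mol O₂, so n(O₂) = 4.484/4 = 1.121 mol.
V = nRT/P = (1.121 × 8.314 × 265) / (96.9 × 10³) = 0.0255 m³ = 25.5 L.

25.5 L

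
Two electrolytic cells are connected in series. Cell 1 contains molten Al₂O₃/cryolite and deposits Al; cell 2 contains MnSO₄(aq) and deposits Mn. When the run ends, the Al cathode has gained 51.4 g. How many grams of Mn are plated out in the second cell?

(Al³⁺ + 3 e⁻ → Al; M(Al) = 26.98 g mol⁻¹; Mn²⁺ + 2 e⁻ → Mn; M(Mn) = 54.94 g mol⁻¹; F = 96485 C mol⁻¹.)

n(Al) = 51.4 / 26.98 = 1.905 mol.
Since Al³⁺ + 3 e⁻ → Al, n(e⁻) passed = 3 × 1.905 = 5.715 mol.
Cells in series carry the same charge, so the same 5.715 mol of electrons passes through cell 2.
Mn²⁺ + 2 e⁻ → Mn, so n(Mn) = 5.715 / 2 = 2.858 mol.
m(Mn) = 2.858 × 54.94 = 157 g.

157 g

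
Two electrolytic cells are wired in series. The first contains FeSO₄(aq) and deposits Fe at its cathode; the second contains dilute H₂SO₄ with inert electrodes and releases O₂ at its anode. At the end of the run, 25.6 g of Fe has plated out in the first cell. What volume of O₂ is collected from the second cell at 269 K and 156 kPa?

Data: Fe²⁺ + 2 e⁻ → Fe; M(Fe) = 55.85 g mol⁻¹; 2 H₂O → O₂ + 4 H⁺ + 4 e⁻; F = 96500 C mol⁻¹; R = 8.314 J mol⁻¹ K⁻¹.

3.29 L

n(Fe) = 25.6 / 55.85 = 0.4584 mol, so n(e⁻) = 2 × 0.4584 = 0.9167 mol.
The cells are in series, so the same 0.9167 mol of electrons passes through the second cell.
2 H₂O → O₂ + 4 H⁺ + 4 e⁻ — 4 mol e⁻ per mol O₂, so n(O₂) = 0.9167/4 = 0.2292 mol.
V = nRT/P = (0.2292 × 8.314 × 269) / (156 × 10³) = 0.00329 m³ = 3.29 L.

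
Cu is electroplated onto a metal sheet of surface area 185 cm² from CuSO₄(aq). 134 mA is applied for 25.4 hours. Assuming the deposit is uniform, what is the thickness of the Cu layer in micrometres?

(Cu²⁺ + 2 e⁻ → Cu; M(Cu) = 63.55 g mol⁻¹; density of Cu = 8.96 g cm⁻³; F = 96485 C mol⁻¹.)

Q = I·t = 0.1340 × 91440 = 12250 C; n(e⁻) = 0.1270 mol.
n(Cu) = n(e⁻)/2 = 0.06350 mol, so m = 0.06350 × 63.55 = 4.035 g.
Volume = m/ρ = 4.035 / 8.96 = 0.4504 cm³.
Thickness = V/A = 0.4504 / 185 = 0.00243 cm = 24.3 μm.

24.3 μm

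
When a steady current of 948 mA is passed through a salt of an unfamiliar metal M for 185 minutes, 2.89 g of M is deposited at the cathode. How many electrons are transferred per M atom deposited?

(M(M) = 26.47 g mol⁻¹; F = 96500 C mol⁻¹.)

Q = I·t = 0.9480 A × 11100 s = 10520 C, so n(e⁻) = 10520/96500 = 0.1090 mol.
n(M) deposited = 2.89 / 26.47 = 0.1092 mol.
Electrons per atom = n(e⁻)/n(M) = 0.1090 / 0.1092 = 0.999 ≈ 1, so the ion is M⁺.

1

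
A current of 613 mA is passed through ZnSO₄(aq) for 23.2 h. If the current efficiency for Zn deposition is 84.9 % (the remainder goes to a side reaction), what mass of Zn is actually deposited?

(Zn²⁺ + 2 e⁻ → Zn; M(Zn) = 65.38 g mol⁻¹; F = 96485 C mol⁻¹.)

Q = I·t = 0.6130 × 83520 = 51200 C.
n(e⁻) = 51200/96485 = 0.5306 mol; theoretically n(Zn) = 0.5306/2 = 0.2653 mol, m_theo = 17.35 g.
At 84.9 % efficiency, m_actual = 0.849 × 17.35 = 14.7 g.

14.7 g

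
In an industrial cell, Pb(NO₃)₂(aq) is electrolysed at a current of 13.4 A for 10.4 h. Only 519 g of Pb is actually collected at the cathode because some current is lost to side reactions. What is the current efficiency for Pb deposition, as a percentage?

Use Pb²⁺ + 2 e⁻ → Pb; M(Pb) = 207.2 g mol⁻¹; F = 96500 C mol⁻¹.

96.4 %

Q = I·t = 13.40 × 37440 = 501700 C; n(e⁻) = 501700/96500 = 5.199 mol.
Theoretical n(Pb) = n(e⁻)/2 = 2.599 mol, i.e. m_theo = 2.599 × 207.2 = 538.6 g.
Efficiency = m_actual / m_theo = 519 / 538.6 = 96.4 %.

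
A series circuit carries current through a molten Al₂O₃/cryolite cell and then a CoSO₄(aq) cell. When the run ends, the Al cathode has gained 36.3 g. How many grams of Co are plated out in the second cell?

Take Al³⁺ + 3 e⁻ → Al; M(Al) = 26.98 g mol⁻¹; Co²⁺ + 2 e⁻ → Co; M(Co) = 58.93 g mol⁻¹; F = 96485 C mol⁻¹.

n(Al) = 36.3 / 26.98 = 1.345 mol.
Since Al³⁺ + 3 e⁻ → Al, n(e⁻) passed = 3 × 1.345 = 4.036 mol.
Cells in series carry the same charge, so the same 4.036 mol of electrons passes through cell 2.
Co²⁺ + 2 e⁻ → Co, so n(Co) = 4.036 / 2 = 2.018 mol.
m(Co) = 2.018 × 58.93 = 119 g.

119 g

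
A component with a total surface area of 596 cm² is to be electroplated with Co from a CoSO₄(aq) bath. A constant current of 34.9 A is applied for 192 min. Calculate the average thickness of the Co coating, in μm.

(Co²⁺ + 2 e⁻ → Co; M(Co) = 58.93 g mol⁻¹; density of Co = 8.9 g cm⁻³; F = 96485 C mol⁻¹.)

Q = I·t = 34.90 × 11520 = 402000 C; n(e⁻) = 4.167 mol.
n(Co) = n(e⁻)/2 = 2.083 mol, so m = 2.083 × 58.93 = 122.8 g.
Volume = m/ρ = 122.8 / 8.9 = 13.80 cm³.
Thickness = V/A = 13.80 / 596 = 0.0231 cm = 231 μm.

231 μm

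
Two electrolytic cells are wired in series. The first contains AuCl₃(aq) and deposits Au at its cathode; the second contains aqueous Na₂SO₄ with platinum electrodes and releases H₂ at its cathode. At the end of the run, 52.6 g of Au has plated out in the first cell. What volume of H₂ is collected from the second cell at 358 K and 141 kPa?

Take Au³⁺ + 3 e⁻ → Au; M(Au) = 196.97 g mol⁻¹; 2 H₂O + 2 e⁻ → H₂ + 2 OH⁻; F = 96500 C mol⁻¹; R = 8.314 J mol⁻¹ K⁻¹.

n(Au) = 52.6 / 196.97 = 0.2670 mol, so n(e⁻) = 3 × 0.2670 = 0.8011 mol.
The cells are in series, so the same 0.8011 mol of electrons passes through the second cell.
2 H₂O + 2 e⁻ → H₂ + 2 OH⁻ — 2 mol e⁻ per mol H₂, so n(H₂) = 0.8011/2 = 0.4006 mol.
V = nRT/P = (0.4006 × 8.314 × 358) / (141 × 10³) = 0.00846 m³ = 8.46 L.

8.46 L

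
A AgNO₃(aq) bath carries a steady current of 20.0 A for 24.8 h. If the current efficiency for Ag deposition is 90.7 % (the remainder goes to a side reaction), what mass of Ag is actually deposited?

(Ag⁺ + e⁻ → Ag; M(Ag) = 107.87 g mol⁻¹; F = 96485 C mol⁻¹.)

Q = I·t = 20.00 × 89280 = 1786000 C.
n(e⁻) = 1786000/96485 = 18.51 mol; theoretically n(Ag) = 18.51/1 = 18.51 mol, m_theo = 1996 g.
At 90.7 % efficiency, m_actual = 0.907 × 1996 = 1810 g.

1810 g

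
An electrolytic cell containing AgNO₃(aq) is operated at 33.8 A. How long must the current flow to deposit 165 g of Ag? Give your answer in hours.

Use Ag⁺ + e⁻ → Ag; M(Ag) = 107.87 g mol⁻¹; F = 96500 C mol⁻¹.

n(Ag) = m/M = 165 / 107.87 = 1.530 mol.
Each Ag atom requires 1 electron, so n(e⁻) = 1 × 1.530 = 1.530 mol.
Q = n(e⁻)·F = 1.530 × 96500 = 147600 C.
t = Q/I = 147600 / 33.80 A = 4367 s = 1.21 h.

1.21 h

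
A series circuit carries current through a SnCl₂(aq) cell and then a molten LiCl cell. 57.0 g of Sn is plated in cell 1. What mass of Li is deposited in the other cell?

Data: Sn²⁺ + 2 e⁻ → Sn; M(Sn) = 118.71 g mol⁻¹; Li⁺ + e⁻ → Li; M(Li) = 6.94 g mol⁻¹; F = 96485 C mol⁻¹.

6.66 g

n(Sn) = 57.0 / 118.71 = 0.4802 mol.
Since Sn²⁺ + 2 e⁻ → Sn, n(e⁻) passed = 2 × 0.4802 = 0.9603 mol.
Cells in series carry the same charge, so the same 0.9603 mol of electrons passes through cell 2.
Li⁺ + e⁻ → Li, so n(Li) = 0.9603 / 1 = 0.9603 mol.
m(Li) = 0.9603 × 6.94 = 6.66 g.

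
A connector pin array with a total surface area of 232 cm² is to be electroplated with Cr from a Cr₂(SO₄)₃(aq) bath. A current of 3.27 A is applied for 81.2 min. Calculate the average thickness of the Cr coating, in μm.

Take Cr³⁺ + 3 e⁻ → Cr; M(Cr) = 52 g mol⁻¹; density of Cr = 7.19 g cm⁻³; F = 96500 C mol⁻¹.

Q = I·t = 3.270 × 4872.0 = 15930 C; n(e⁻) = 0.1651 mol.
n(Cr) = n(e⁻)/3 = 0.05503 mol, so m = 0.05503 × 52 = 2.862 g.
Volume = m/ρ = 2.862 / 7.19 = 0.3980 cm³.
Thickness = V/A = 0.3980 / 232 = 0.00172 cm = 17.2 μm.

17.2 μm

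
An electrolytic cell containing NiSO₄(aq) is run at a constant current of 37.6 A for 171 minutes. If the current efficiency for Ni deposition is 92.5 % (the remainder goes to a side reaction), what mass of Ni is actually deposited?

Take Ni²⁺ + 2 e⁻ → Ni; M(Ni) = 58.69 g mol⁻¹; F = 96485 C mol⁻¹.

Q = I·t = 37.60 × 10260 = 385800 C.
n(e⁻) = 385800/96485 = 3.998 mol; theoretically n(Ni) = 3.998/2 = 1.999 mol, m_theo = 117.3 g.
At 92.5 % efficiency, m_actual = 0.925 × 117.3 = 109 g.

109 g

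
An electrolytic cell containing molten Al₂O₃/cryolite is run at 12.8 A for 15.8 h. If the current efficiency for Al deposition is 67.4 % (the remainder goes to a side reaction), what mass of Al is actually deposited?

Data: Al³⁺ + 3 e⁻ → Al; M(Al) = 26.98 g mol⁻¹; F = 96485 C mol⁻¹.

Q = I·t = 12.80 × 56880 = 728100 C.
n(e⁻) = 728100/96485 = 7.546 mol; theoretically n(Al) = 7.546/3 = 2.515 mol, m_theo = 67.86 g.
At 67.4 % efficiency, m_actual = 0.674 × 67.86 = 45.7 g.

45.7 g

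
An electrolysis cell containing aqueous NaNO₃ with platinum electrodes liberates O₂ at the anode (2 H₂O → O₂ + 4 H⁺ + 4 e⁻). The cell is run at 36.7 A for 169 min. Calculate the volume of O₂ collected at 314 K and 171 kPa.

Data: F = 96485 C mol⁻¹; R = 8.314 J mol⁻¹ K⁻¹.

14.7 L

Q = I·t = 36.70 A × 10140 s = 372100 C.
n(e⁻) = Q/F = 372100 / 96485 = 3.857 mol.
4 electrons are transferred per O₂ molecule, so n(O₂) = 3.857 / 4 = 0.9642 mol.
V = nRT/P = (0.9642 × 8.314 × 314) / (171 × 10³ Pa) = 0.0147 m³ = 14.7 L.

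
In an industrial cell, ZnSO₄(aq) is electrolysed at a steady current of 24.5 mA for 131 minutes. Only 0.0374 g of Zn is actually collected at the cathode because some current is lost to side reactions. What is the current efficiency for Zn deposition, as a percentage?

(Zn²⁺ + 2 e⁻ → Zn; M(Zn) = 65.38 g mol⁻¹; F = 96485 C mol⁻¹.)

57.3 %

Q = I·t = 0.02450 × 7860.0 = 192.6 C; n(e⁻) = 192.6/96485 = 0.001996 mol.
Theoretical n(Zn) = n(e⁻)/2 = 0.0009979 mol, i.e. m_theo = 0.0009979 × 65.38 = 0.06524 g.
Efficiency = m_actual / m_theo = 0.0374 / 0.06524 = 57.3 %.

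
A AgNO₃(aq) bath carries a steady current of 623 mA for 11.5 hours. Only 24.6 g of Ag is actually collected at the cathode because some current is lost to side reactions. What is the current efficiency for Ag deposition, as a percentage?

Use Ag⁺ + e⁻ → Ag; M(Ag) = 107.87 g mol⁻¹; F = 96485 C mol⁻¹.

85.3 %

Q = I·t = 0.6230 × 41400 = 25790 C; n(e⁻) = 25790/96485 = 0.2673 mol.
Theoretical n(Ag) = n(e⁻)/1 = 0.2673 mol, i.e. m_theo = 0.2673 × 107.87 = 28.84 g.
Efficiency = m_actual / m_theo = 24.6 / 28.84 = 85.3 %.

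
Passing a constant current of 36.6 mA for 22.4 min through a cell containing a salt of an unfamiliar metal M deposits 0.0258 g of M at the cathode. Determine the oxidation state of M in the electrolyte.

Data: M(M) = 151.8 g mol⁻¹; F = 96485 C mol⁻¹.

+3

Q = I·t = 0.03660 A × 1344.0 s = 49.19 C, so n(e⁻) = 49.19/96485 = 0.0005098 mol.
n(M) deposited = 0.0258 / 151.8 = 0.0001700 mol.
Electrons per atom = n(e⁻)/n(M) = 0.0005098 / 0.0001700 = 3.00 ≈ 3, so the ion is M³⁺.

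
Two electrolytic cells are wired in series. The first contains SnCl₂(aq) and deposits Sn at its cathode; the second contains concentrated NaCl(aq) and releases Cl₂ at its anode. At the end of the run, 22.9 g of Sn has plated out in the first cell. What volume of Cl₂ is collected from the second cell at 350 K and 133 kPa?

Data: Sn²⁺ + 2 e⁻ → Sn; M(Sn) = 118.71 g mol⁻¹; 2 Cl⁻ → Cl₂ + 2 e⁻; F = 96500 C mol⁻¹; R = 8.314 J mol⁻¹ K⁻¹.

4.22 L

n(Sn) = 22.9 / 118.71 = 0.1929 mol, so n(e⁻) = 2 × 0.1929 = 0.3858 mol.
The cells are in series, so the same 0.3858 mol of electrons passes through the second cell.
2 Cl⁻ → Cl₂ + 2 e⁻ — 2 mol e⁻ per mol Cl₂, so n(Cl₂) = 0.3858/2 = 0.1929 mol.
V = nRT/P = (0.1929 × 8.314 × 350) / (133 × 10³) = 0.00422 m³ = 4.22 L.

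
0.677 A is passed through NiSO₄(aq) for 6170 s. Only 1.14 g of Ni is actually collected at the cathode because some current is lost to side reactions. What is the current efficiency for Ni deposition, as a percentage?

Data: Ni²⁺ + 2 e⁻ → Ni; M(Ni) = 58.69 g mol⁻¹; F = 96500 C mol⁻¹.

89.7 %

Q = I·t = 0.6770 × 6170.0 = 4177 C; n(e⁻) = 4177/96500 = 0.04329 mol.
Theoretical n(Ni) = n(e⁻)/2 = 0.02164 mol, i.e. m_theo = 0.02164 × 58.69 = 1.270 g.
Efficiency = m_actual / m_theo = 1.14 / 1.270 = 89.7 %.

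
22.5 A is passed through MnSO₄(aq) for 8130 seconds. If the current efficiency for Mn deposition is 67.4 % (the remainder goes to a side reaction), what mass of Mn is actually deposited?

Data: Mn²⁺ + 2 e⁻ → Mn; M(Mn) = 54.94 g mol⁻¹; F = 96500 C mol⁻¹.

35.1 g

Q = I·t = 22.50 × 8130.0 = 182900 C.
n(e⁻) = 182900/96500 = 1.896 mol; theoretically n(Mn) = 1.896/2 = 0.9478 mol, m_theo = 52.07 g.
At 67.4 % efficiency, m_actual = 0.674 × 52.07 = 35.1 g.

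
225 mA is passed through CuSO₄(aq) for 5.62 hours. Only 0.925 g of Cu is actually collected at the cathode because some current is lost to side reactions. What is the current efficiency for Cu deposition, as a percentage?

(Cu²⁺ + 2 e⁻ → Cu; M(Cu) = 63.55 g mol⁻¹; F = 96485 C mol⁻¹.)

Q = I·t = 0.2250 × 20232 = 4552 C; n(e⁻) = 4552/96485 = 0.04718 mol.
Theoretical n(Cu) = n(e⁻)/2 = 0.02359 mol, i.e. m_theo = 0.02359 × 63.55 = 1.499 g.
Efficiency = m_actual / m_theo = 0.925 / 1.499 = 61.7 %.

61.7 %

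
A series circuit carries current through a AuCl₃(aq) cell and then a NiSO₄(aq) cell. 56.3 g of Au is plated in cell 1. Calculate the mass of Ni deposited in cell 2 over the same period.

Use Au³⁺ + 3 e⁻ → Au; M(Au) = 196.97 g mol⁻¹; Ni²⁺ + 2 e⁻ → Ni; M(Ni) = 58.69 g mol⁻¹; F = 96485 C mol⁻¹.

n(Au) = 56.3 / 196.97 = 0.2858 mol.
Since Au³⁺ + 3 e⁻ → Au, n(e⁻) passed = 3 × 0.2858 = 0.8575 mol.
Cells in series carry the same charge, so the same 0.8575 mol of electrons passes through cell 2.
Ni²⁺ + 2 e⁻ → Ni, so n(Ni) = 0.8575 / 2 = 0.4287 mol.
m(Ni) = 0.4287 × 58.69 = 25.2 g.

25.2 g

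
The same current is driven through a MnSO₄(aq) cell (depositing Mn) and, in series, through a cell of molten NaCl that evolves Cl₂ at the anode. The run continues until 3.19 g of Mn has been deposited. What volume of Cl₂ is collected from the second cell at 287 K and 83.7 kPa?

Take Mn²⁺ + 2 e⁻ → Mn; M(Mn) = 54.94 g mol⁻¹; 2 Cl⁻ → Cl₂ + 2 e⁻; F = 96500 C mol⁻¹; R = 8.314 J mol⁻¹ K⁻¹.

n(Mn) = 3.19 / 54.94 = 0.05806 mol, so n(e⁻) = 2 × 0.05806 = 0.1161 mol.
The cells are in series, so the same 0.1161 mol of electrons passes through the second cell.
2 Cl⁻ → Cl₂ + 2 e⁻ — 2 mol e⁻ per mol Cl₂, so n(Cl₂) = 0.1161/2 = 0.05806 mol.
V = nRT/P = (0.05806 × 8.314 × 287) / (83.7 × 10³) = 0.00166 m³ = 1.66 L.

1.66 L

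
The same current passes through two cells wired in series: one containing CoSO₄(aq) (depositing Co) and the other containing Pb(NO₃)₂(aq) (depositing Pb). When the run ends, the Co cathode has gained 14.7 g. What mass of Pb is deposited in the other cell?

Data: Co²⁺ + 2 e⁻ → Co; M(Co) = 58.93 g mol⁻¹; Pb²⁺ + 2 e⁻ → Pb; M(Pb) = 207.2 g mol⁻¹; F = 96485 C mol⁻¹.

n(Co) = 14.7 / 58.93 = 0.2494 mol.
Since Co²⁺ + 2 e⁻ → Co, n(e⁻) passed = 2 × 0.2494 = 0.4989 mol.
Cells in series carry the same charge, so the same 0.4989 mol of electrons passes through cell 2.
Pb²⁺ + 2 e⁻ → Pb, so n(Pb) = 0.4989 / 2 = 0.2494 mol.
m(Pb) = 0.2494 × 207.2 = 51.7 g.

51.7 g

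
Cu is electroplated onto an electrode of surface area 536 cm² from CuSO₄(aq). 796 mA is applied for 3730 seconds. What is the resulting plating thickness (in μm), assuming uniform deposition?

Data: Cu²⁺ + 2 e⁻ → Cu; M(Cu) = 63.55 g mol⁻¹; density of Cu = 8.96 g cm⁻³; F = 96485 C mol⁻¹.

Q = I·t = 0.7960 × 3730.0 = 2969 C; n(e⁻) = 0.03077 mol.
n(Cu) = n(e⁻)/2 = 0.01539 mol, so m = 0.01539 × 63.55 = 0.9778 g.
Volume = m/ρ = 0.9778 / 8.96 = 0.1091 cm³.
Thickness = V/A = 0.1091 / 536 = 2.04 × 10⁻⁴ cm = 2.04 μm.

2.04 μm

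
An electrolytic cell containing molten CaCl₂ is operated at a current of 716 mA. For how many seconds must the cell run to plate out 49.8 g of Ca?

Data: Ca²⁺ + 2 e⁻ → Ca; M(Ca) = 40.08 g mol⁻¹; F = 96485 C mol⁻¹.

n(Ca) = m/M = 49.8 / 40.08 = 1.243 mol.
Each Ca atom requires 2 electrons, so n(e⁻) = 2 × 1.243 = 2.485 mol.
Q = n(e⁻)·F = 2.485 × 96485 = 239800 C.
t = Q/I = 239800 / 0.7160 A = 334900 s.

3.35 × 10⁵ s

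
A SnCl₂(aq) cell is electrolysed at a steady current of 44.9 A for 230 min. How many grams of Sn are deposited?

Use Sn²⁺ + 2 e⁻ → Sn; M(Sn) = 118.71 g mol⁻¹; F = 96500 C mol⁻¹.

381 g

Q = I·t = 44.90 A × 13800 s = 619600 C.
n(e⁻) = Q/F = 619600 / 96500 = 6.421 mol.
Sn²⁺ + 2 e⁻ → Sn, so n(Sn) = n(e⁻)/2 = 3.210 mol.
m = n·M = 3.210 × 118.71 = 381 g.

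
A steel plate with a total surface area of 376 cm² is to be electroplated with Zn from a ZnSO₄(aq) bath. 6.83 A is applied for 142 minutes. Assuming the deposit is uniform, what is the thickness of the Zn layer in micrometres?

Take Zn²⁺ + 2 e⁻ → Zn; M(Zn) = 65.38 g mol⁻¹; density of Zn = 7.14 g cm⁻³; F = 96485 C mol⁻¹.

Q = I·t = 6.830 × 8520.0 = 58190 C; n(e⁻) = 0.6031 mol.
n(Zn) = n(e⁻)/2 = 0.3016 mol, so m = 0.3016 × 65.38 = 19.72 g.
Volume = m/ρ = 19.72 / 7.14 = 2.761 cm³.
Thickness = V/A = 2.761 / 376 = 0.00734 cm = 73.4 μm.

73.4 μm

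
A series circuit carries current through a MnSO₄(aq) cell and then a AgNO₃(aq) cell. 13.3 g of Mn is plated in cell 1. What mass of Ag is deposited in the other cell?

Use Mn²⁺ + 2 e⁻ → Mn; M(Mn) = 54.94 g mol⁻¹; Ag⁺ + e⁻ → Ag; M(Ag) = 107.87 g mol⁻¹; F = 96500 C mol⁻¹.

n(Mn) = 13.3 / 54.94 = 0.2421 mol.
Since Mn²⁺ + 2 e⁻ → Mn, n(e⁻) passed = 2 × 0.2421 = 0.4842 mol.
Cells in series carry the same charge, so the same 0.4842 mol of electrons passes through cell 2.
Ag⁺ + e⁻ → Ag, so n(Ag) = 0.4842 / 1 = 0.4842 mol.
m(Ag) = 0.4842 × 107.87 = 52.2 g.

52.2 g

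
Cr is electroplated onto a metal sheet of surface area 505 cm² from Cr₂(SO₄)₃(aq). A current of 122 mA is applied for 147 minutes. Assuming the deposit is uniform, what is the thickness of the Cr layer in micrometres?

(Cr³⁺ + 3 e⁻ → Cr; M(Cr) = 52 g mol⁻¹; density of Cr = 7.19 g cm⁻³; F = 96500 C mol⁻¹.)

0.532 μm

Q = I·t = 0.1220 × 8820.0 = 1076 C; n(e⁻) = 0.01115 mol.
n(Cr) = n(e⁻)/3 = 0.003717 mol, so m = 0.003717 × 52 = 0.1933 g.
Volume = m/ρ = 0.1933 / 7.19 = 0.02688 cm³.
Thickness = V/A = 0.02688 / 505 = 5.32 × 10⁻⁵ cm = 0.532 μm.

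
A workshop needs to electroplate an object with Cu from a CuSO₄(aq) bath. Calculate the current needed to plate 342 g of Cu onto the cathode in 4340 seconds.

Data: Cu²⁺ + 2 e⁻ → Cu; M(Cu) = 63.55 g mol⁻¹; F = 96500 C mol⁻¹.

n(Cu) = 342 / 63.55 = 5.382 mol.
n(e⁻) = 2 × 5.382 = 10.76 mol.
Q = n(e⁻)·F = 10.76 × 96500 = 1039000 C.
I = Q/t = 1039000 / 4340.0 s = 239 A.

239 A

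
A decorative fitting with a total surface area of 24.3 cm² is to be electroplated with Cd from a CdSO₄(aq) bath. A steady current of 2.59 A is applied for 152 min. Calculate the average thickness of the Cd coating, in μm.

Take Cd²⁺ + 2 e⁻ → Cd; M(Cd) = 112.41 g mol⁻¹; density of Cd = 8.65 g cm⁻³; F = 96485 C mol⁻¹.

655 μm

Q = I·t = 2.590 × 9120.0 = 23620 C; n(e⁻) = 0.2448 mol.
n(Cd) = n(e⁻)/2 = 0.1224 mol, so m = 0.1224 × 112.41 = 13.76 g.
Volume = m/ρ = 13.76 / 8.65 = 1.591 cm³.
Thickness = V/A = 1.591 / 24.3 = 0.0655 cm = 655 μm.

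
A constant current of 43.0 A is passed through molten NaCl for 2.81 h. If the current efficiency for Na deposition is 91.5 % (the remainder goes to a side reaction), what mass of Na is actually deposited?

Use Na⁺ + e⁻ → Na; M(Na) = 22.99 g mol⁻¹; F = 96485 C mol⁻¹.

Q = I·t = 43.00 × 10116 = 435000 C.
n(e⁻) = 435000/96485 = 4.508 mol; theoretically n(Na) = 4.508/1 = 4.508 mol, m_theo = 103.6 g.
At 91.5 % efficiency, m_actual = 0.915 × 103.6 = 94.8 g.

94.8 g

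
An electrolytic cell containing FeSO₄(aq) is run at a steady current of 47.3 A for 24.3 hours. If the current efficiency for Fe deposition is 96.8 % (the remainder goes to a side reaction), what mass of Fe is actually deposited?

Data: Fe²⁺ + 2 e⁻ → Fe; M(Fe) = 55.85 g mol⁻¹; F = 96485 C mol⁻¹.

1160 g

Q = I·t = 47.30 × 87480 = 4138000 C.
n(e⁻) = 4138000/96485 = 42.89 mol; theoretically n(Fe) = 42.89/2 = 21.44 mol, m_theo = 1198 g.
At 96.8 % efficiency, m_actual = 0.968 × 1198 = 1160 g.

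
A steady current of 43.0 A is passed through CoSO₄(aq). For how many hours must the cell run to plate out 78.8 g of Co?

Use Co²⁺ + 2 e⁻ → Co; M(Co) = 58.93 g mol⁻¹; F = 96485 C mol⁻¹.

1.67 h

n(Co) = m/M = 78.8 / 58.93 = 1.337 mol.
Each Co atom requires 2 electrons, so n(e⁻) = 2 × 1.337 = 2.674 mol.
Q = n(e⁻)·F = 2.674 × 96485 = 258000 C.
t = Q/I = 258000 / 43.00 A = 6001 s = 1.67 h.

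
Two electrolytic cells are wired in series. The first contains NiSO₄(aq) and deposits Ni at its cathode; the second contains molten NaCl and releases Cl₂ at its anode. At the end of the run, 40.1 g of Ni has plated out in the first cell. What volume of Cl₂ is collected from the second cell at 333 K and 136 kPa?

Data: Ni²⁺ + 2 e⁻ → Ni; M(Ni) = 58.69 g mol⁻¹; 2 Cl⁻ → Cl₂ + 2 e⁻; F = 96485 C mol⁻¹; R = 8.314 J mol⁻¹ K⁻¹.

n(Ni) = 40.1 / 58.69 = 0.6833 mol, so n(e⁻) = 2 × 0.6833 = 1.367 mol.
The cells are in series, so the same 1.367 mol of electrons passes through the second cell.
2 Cl⁻ → Cl₂ + 2 e⁻ — 2 mol e⁻ per mol Cl₂, so n(Cl₂) = 1.367/2 = 0.6833 mol.
V = nRT/P = (0.6833 × 8.314 × 333) / (136 × 10³) = 0.0139 m³ = 13.9 L.

13.9 L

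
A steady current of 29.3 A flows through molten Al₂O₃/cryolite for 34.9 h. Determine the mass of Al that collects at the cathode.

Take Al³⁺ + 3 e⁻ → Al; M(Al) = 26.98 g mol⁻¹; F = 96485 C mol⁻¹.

343 g

Q = I·t = 29.30 A × 125640 s = 3681000 C.
n(e⁻) = Q/F = 3681000 / 96485 = 38.15 mol.
Al³⁺ + 3 e⁻ → Al, so n(Al) = n(e⁻)/3 = 12.72 mol.
m = n·M = 12.72 × 26.98 = 343 g.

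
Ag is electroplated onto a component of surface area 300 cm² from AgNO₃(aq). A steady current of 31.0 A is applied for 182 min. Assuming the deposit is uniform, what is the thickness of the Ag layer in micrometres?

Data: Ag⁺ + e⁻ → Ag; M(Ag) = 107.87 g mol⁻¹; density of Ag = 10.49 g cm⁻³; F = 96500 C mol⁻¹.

1200 μm

Q = I·t = 31.00 × 10920 = 338500 C; n(e⁻) = 3.508 mol.
n(Ag) = n(e⁻)/1 = 3.508 mol, so m = 3.508 × 107.87 = 378.4 g.
Volume = m/ρ = 378.4 / 10.49 = 36.07 cm³.
Thickness = V/A = 36.07 / 300 = 0.120 cm = 1200 μm.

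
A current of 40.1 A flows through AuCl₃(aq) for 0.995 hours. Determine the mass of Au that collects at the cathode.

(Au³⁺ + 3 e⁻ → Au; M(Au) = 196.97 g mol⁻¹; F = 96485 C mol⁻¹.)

97.7 g

Q = I·t = 40.10 A × 3582.0 s = 143600 C.
n(e⁻) = Q/F = 143600 / 96485 = 1.489 mol.
Au³⁺ + 3 e⁻ → Au, so n(Au) = n(e⁻)/3 = 0.4962 mol.
m = n·M = 0.4962 × 196.97 = 97.7 g.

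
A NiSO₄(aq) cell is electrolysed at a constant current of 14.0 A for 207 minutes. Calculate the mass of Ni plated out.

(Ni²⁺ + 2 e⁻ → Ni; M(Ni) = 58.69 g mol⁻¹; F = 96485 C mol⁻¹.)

Q = I·t = 14.00 A × 12420 s = 173900 C.
n(e⁻) = Q/F = 173900 / 96485 = 1.802 mol.
Ni²⁺ + 2 e⁻ → Ni, so n(Ni) = n(e⁻)/2 = 0.9011 mol.
m = n·M = 0.9011 × 58.69 = 52.9 g.

52.9 g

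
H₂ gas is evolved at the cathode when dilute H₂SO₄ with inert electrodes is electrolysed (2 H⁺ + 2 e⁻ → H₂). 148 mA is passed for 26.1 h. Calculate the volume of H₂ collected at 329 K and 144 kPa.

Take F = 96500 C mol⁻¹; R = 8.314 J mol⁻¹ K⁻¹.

Q = I·t = 0.1480 A × 93960 s = 13910 C.
n(e⁻) = Q/F = 13910 / 96500 = 0.1441 mol.
2 electrons are transferred per H₂ molecule, so n(H₂) = 0.1441 / 2 = 0.07205 mol.
V = nRT/P = (0.07205 × 8.314 × 329) / (144 × 10³ Pa) = 0.00137 m³ = 1.37 L.

1.37 L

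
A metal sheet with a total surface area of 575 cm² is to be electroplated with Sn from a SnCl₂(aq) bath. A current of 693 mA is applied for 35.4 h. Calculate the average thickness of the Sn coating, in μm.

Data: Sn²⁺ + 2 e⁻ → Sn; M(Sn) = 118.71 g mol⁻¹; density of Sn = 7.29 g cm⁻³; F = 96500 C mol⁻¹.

130 μm

Q = I·t = 0.6930 × 127440 = 88320 C; n(e⁻) = 0.9152 mol.
n(Sn) = n(e⁻)/2 = 0.4576 mol, so m = 0.4576 × 118.71 = 54.32 g.
Volume = m/ρ = 54.32 / 7.29 = 7.451 cm³.
Thickness = V/A = 7.451 / 575 = 0.0130 cm = 130 μm.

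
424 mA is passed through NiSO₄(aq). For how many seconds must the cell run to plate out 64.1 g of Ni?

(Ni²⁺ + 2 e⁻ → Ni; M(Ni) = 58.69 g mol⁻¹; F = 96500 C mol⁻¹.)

4.97 × 10⁵ s

n(Ni) = m/M = 64.1 / 58.69 = 1.092 mol.
Each Ni atom requires 2 electrons, so n(e⁻) = 2 × 1.092 = 2.184 mol.
Q = n(e⁻)·F = 2.184 × 96500 = 210800 C.
t = Q/I = 210800 / 0.4240 A = 497100 s.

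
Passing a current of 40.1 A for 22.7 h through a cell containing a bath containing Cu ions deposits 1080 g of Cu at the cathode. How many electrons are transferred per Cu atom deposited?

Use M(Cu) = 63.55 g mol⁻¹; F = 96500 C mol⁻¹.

2

Q = I·t = 40.10 A × 81720 s = 3277000 C, so n(e⁻) = 3277000/96500 = 33.96 mol.
n(Cu) deposited = 1080 / 63.55 = 16.99 mol.
Electrons per atom = n(e⁻)/n(Cu) = 33.96 / 16.99 = 2.00 ≈ 2, so the ion is Cu²⁺.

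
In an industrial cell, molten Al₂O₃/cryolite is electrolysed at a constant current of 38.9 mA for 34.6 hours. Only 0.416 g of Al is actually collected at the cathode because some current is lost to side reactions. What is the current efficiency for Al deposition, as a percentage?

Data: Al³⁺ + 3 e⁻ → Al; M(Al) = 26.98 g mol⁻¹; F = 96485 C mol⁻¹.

92.1 %

Q = I·t = 0.03890 × 124560 = 4845 C; n(e⁻) = 4845/96485 = 0.05022 mol.
Theoretical n(Al) = n(e⁻)/3 = 0.01674 mol, i.e. m_theo = 0.01674 × 26.98 = 0.4516 g.
Efficiency = m_actual / m_theo = 0.416 / 0.4516 = 92.1 %.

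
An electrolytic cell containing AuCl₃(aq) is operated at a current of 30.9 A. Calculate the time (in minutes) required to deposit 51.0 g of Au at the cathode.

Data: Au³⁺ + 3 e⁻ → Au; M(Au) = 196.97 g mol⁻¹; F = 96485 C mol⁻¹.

40.4 min

n(Au) = m/M = 51.0 / 196.97 = 0.2589 mol.
Each Au atom requires 3 electrons, so n(e⁻) = 3 × 0.2589 = 0.7768 mol.
Q = n(e⁻)·F = 0.7768 × 96485 = 74950 C.
t = Q/I = 74950 / 30.90 A = 2425 s = 40.4 min.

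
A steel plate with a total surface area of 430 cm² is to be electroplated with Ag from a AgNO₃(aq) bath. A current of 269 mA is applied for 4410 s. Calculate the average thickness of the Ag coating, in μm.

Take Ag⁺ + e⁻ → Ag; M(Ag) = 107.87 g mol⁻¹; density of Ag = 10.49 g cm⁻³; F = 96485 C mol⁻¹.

2.94 μm

Q = I·t = 0.2690 × 4410.0 = 1186 C; n(e⁻) = 0.01230 mol.
n(Ag) = n(e⁻)/1 = 0.01230 mol, so m = 0.01230 × 107.87 = 1.326 g.
Volume = m/ρ = 1.326 / 10.49 = 0.1264 cm³.
Thickness = V/A = 0.1264 / 430 = 2.94 × 10⁻⁴ cm = 2.94 μm.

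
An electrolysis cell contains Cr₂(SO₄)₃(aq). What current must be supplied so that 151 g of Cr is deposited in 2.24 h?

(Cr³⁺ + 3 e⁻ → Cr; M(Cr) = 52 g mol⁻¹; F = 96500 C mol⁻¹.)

104 A

n(Cr) = 151 / 52 = 2.904 mol.
n(e⁻) = 3 × 2.904 = 8.712 mol.
Q = n(e⁻)·F = 8.712 × 96500 = 840700 C.
I = Q/t = 840700 / 8064.0 s = 104 A.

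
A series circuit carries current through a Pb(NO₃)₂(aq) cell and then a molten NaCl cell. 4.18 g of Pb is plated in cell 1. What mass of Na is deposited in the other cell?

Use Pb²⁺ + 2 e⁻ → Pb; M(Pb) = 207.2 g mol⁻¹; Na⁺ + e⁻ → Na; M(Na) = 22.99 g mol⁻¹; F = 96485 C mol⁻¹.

0.928 g

n(Pb) = 4.18 / 207.2 = 0.02017 mol.
Since Pb²⁺ + 2 e⁻ → Pb, n(e⁻) passed = 2 × 0.02017 = 0.04035 mol.
Cells in series carry the same charge, so the same 0.04035 mol of electrons passes through cell 2.
Na⁺ + e⁻ → Na, so n(Na) = 0.04035 / 1 = 0.04035 mol.
m(Na) = 0.04035 × 22.99 = 0.928 g.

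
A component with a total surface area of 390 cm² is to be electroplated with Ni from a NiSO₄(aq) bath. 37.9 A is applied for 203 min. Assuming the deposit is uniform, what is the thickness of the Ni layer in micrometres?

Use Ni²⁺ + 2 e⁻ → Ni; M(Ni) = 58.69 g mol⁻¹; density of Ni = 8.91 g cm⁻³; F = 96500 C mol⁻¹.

Q = I·t = 37.90 × 12180 = 461600 C; n(e⁻) = 4.784 mol.
n(Ni) = n(e⁻)/2 = 2.392 mol, so m = 2.392 × 58.69 = 140.4 g.
Volume = m/ρ = 140.4 / 8.91 = 15.75 cm³.
Thickness = V/A = 15.75 / 390 = 0.0404 cm = 404 μm.

404 μm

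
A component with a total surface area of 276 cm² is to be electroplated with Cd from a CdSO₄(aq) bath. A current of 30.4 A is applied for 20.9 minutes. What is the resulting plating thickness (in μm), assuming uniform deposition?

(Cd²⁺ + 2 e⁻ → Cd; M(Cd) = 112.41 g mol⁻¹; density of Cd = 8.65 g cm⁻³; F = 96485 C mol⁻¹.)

93.0 μm

Q = I·t = 30.40 × 1254.0 = 38120 C; n(e⁻) = 0.3951 mol.
n(Cd) = n(e⁻)/2 = 0.1976 mol, so m = 0.1976 × 112.41 = 22.21 g.
Volume = m/ρ = 22.21 / 8.65 = 2.567 cm³.
Thickness = V/A = 2.567 / 276 = 0.00930 cm = 93.0 μm.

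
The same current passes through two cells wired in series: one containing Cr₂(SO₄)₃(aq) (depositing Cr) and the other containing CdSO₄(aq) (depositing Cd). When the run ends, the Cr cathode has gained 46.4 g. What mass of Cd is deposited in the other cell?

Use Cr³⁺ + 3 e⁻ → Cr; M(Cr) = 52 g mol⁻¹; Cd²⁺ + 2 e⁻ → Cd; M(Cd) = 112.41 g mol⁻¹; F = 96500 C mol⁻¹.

150 g

n(Cr) = 46.4 / 52 = 0.8923 mol.
Since Cr³⁺ + 3 e⁻ → Cr, n(e⁻) passed = 3 × 0.8923 = 2.677 mol.
Cells in series carry the same charge, so the same 2.677 mol of electrons passes through cell 2.
Cd²⁺ + 2 e⁻ → Cd, so n(Cd) = 2.677 / 2 = 1.338 mol.
m(Cd) = 1.338 × 112.41 = 150 g.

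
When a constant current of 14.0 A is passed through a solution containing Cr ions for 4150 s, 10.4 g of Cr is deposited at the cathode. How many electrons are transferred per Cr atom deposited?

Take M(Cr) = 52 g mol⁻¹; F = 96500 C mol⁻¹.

3

Q = I·t = 14.00 A × 4150.0 s = 58100 C, so n(e⁻) = 58100/96500 = 0.6021 mol.
n(Cr) deposited = 10.4 / 52 = 0.2000 mol.
Electrons per atom = n(e⁻)/n(Cr) = 0.6021 / 0.2000 = 3.01 ≈ 3, so the ion is Cr³⁺.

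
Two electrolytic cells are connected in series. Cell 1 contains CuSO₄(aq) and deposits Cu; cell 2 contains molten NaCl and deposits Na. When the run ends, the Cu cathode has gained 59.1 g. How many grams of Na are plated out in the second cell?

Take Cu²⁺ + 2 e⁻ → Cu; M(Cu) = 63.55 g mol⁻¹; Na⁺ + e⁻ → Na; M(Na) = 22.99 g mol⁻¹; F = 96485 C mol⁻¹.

n(Cu) = 59.1 / 63.55 = 0.9300 mol.
Since Cu²⁺ + 2 e⁻ → Cu, n(e⁻) passed = 2 × 0.9300 = 1.860 mol.
Cells in series carry the same charge, so the same 1.860 mol of electrons passes through cell 2.
Na⁺ + e⁻ → Na, so n(Na) = 1.860 / 1 = 1.860 mol.
m(Na) = 1.860 × 22.99 = 42.8 g.

42.8 g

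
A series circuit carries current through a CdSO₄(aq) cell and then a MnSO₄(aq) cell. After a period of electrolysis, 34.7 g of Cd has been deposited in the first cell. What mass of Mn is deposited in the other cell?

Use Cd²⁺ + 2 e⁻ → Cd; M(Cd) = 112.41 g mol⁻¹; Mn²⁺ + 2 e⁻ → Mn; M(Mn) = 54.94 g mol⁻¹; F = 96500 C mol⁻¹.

17.0 g

n(Cd) = 34.7 / 112.41 = 0.3087 mol.
Since Cd²⁺ + 2 e⁻ → Cd, n(e⁻) passed = 2 × 0.3087 = 0.6174 mol.
Cells in series carry the same charge, so the same 0.6174 mol of electrons passes through cell 2.
Mn²⁺ + 2 e⁻ → Mn, so n(Mn) = 0.6174 / 2 = 0.3087 mol.
m(Mn) = 0.3087 × 54.94 = 17.0 g.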